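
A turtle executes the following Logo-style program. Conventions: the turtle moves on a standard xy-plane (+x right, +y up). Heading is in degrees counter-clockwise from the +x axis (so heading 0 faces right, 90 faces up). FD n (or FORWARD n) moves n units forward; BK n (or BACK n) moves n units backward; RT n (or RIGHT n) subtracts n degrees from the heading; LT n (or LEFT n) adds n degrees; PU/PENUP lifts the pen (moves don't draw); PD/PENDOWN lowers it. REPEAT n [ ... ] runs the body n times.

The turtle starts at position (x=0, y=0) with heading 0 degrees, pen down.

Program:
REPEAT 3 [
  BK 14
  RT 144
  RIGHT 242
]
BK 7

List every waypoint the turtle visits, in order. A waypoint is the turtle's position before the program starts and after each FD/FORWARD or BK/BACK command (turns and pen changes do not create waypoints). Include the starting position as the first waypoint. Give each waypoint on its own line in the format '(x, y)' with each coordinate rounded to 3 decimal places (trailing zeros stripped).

Answer: (0, 0)
(-14, 0)
(-26.583, 6.137)
(-35.202, 17.169)
(-36.658, 24.016)

Derivation:
Executing turtle program step by step:
Start: pos=(0,0), heading=0, pen down
REPEAT 3 [
  -- iteration 1/3 --
  BK 14: (0,0) -> (-14,0) [heading=0, draw]
  RT 144: heading 0 -> 216
  RT 242: heading 216 -> 334
  -- iteration 2/3 --
  BK 14: (-14,0) -> (-26.583,6.137) [heading=334, draw]
  RT 144: heading 334 -> 190
  RT 242: heading 190 -> 308
  -- iteration 3/3 --
  BK 14: (-26.583,6.137) -> (-35.202,17.169) [heading=308, draw]
  RT 144: heading 308 -> 164
  RT 242: heading 164 -> 282
]
BK 7: (-35.202,17.169) -> (-36.658,24.016) [heading=282, draw]
Final: pos=(-36.658,24.016), heading=282, 4 segment(s) drawn
Waypoints (5 total):
(0, 0)
(-14, 0)
(-26.583, 6.137)
(-35.202, 17.169)
(-36.658, 24.016)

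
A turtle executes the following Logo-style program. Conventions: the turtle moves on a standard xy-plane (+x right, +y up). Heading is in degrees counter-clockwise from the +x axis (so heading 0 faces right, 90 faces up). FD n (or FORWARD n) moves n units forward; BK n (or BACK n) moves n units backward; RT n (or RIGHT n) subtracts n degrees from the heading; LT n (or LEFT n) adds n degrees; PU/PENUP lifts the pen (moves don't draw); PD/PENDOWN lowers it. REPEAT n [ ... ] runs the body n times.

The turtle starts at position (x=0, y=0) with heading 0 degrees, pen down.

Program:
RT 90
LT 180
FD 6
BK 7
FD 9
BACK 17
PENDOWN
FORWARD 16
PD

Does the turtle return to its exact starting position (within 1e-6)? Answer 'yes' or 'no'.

Executing turtle program step by step:
Start: pos=(0,0), heading=0, pen down
RT 90: heading 0 -> 270
LT 180: heading 270 -> 90
FD 6: (0,0) -> (0,6) [heading=90, draw]
BK 7: (0,6) -> (0,-1) [heading=90, draw]
FD 9: (0,-1) -> (0,8) [heading=90, draw]
BK 17: (0,8) -> (0,-9) [heading=90, draw]
PD: pen down
FD 16: (0,-9) -> (0,7) [heading=90, draw]
PD: pen down
Final: pos=(0,7), heading=90, 5 segment(s) drawn

Start position: (0, 0)
Final position: (0, 7)
Distance = 7; >= 1e-6 -> NOT closed

Answer: no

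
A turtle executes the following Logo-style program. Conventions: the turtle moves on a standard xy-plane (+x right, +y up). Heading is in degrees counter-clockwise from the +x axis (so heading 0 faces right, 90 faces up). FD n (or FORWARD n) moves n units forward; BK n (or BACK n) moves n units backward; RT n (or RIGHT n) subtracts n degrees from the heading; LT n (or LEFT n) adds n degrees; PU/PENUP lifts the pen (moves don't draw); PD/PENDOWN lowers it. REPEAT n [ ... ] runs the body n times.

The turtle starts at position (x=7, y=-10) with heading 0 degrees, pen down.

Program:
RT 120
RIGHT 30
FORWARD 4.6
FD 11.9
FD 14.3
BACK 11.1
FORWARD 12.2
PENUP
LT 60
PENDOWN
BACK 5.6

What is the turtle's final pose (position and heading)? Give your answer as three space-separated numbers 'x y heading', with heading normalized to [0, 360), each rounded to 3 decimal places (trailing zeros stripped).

Answer: -20.626 -20.35 270

Derivation:
Executing turtle program step by step:
Start: pos=(7,-10), heading=0, pen down
RT 120: heading 0 -> 240
RT 30: heading 240 -> 210
FD 4.6: (7,-10) -> (3.016,-12.3) [heading=210, draw]
FD 11.9: (3.016,-12.3) -> (-7.289,-18.25) [heading=210, draw]
FD 14.3: (-7.289,-18.25) -> (-19.674,-25.4) [heading=210, draw]
BK 11.1: (-19.674,-25.4) -> (-10.061,-19.85) [heading=210, draw]
FD 12.2: (-10.061,-19.85) -> (-20.626,-25.95) [heading=210, draw]
PU: pen up
LT 60: heading 210 -> 270
PD: pen down
BK 5.6: (-20.626,-25.95) -> (-20.626,-20.35) [heading=270, draw]
Final: pos=(-20.626,-20.35), heading=270, 6 segment(s) drawn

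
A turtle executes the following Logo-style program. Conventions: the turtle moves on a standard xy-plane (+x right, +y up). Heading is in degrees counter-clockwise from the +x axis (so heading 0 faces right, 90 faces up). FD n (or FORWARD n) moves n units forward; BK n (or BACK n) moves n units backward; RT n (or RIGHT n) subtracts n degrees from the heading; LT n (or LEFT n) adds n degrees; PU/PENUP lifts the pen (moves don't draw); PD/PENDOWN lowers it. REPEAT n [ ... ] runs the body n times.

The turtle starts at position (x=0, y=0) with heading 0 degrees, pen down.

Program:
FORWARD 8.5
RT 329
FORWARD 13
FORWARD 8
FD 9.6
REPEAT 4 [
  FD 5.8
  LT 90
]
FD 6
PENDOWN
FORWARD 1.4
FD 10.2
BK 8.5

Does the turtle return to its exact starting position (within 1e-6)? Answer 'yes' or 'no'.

Answer: no

Derivation:
Executing turtle program step by step:
Start: pos=(0,0), heading=0, pen down
FD 8.5: (0,0) -> (8.5,0) [heading=0, draw]
RT 329: heading 0 -> 31
FD 13: (8.5,0) -> (19.643,6.695) [heading=31, draw]
FD 8: (19.643,6.695) -> (26.501,10.816) [heading=31, draw]
FD 9.6: (26.501,10.816) -> (34.729,15.76) [heading=31, draw]
REPEAT 4 [
  -- iteration 1/4 --
  FD 5.8: (34.729,15.76) -> (39.701,18.747) [heading=31, draw]
  LT 90: heading 31 -> 121
  -- iteration 2/4 --
  FD 5.8: (39.701,18.747) -> (36.714,23.719) [heading=121, draw]
  LT 90: heading 121 -> 211
  -- iteration 3/4 --
  FD 5.8: (36.714,23.719) -> (31.742,20.732) [heading=211, draw]
  LT 90: heading 211 -> 301
  -- iteration 4/4 --
  FD 5.8: (31.742,20.732) -> (34.729,15.76) [heading=301, draw]
  LT 90: heading 301 -> 31
]
FD 6: (34.729,15.76) -> (39.872,18.85) [heading=31, draw]
PD: pen down
FD 1.4: (39.872,18.85) -> (41.072,19.571) [heading=31, draw]
FD 10.2: (41.072,19.571) -> (49.815,24.825) [heading=31, draw]
BK 8.5: (49.815,24.825) -> (42.53,20.447) [heading=31, draw]
Final: pos=(42.53,20.447), heading=31, 12 segment(s) drawn

Start position: (0, 0)
Final position: (42.53, 20.447)
Distance = 47.189; >= 1e-6 -> NOT closed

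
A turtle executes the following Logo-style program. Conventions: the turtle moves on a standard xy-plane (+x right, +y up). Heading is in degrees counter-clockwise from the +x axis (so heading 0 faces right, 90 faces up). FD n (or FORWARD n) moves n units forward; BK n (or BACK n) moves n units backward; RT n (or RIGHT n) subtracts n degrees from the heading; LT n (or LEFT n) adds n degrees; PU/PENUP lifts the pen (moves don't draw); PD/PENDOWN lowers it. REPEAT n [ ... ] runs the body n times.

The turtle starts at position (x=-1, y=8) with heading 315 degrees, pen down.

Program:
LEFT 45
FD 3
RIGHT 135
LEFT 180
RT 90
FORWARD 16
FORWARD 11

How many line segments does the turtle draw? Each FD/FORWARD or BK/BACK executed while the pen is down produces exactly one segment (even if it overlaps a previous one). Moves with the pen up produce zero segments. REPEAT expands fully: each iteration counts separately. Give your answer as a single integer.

Executing turtle program step by step:
Start: pos=(-1,8), heading=315, pen down
LT 45: heading 315 -> 0
FD 3: (-1,8) -> (2,8) [heading=0, draw]
RT 135: heading 0 -> 225
LT 180: heading 225 -> 45
RT 90: heading 45 -> 315
FD 16: (2,8) -> (13.314,-3.314) [heading=315, draw]
FD 11: (13.314,-3.314) -> (21.092,-11.092) [heading=315, draw]
Final: pos=(21.092,-11.092), heading=315, 3 segment(s) drawn
Segments drawn: 3

Answer: 3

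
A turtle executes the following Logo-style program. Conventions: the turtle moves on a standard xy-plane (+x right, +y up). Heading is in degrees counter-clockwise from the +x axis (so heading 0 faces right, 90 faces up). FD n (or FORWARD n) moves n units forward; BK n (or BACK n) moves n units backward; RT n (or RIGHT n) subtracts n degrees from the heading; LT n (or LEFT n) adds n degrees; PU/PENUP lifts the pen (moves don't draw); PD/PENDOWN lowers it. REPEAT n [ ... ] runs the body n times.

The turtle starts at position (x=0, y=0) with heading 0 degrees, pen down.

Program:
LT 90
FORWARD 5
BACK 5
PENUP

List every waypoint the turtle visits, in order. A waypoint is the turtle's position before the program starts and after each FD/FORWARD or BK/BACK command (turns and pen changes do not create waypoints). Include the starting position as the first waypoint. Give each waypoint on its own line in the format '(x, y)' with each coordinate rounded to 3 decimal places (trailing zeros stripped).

Answer: (0, 0)
(0, 5)
(0, 0)

Derivation:
Executing turtle program step by step:
Start: pos=(0,0), heading=0, pen down
LT 90: heading 0 -> 90
FD 5: (0,0) -> (0,5) [heading=90, draw]
BK 5: (0,5) -> (0,0) [heading=90, draw]
PU: pen up
Final: pos=(0,0), heading=90, 2 segment(s) drawn
Waypoints (3 total):
(0, 0)
(0, 5)
(0, 0)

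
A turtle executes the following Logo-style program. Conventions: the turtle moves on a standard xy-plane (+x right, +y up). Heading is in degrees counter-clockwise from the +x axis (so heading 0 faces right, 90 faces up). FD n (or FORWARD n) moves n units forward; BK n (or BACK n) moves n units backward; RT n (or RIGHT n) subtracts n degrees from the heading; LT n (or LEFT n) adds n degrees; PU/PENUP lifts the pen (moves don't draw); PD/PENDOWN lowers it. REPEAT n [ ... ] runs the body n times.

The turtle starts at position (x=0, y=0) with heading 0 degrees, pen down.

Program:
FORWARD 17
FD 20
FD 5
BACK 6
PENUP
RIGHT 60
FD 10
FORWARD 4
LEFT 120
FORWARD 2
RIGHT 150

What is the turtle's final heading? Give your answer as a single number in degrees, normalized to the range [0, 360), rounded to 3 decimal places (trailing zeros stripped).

Answer: 270

Derivation:
Executing turtle program step by step:
Start: pos=(0,0), heading=0, pen down
FD 17: (0,0) -> (17,0) [heading=0, draw]
FD 20: (17,0) -> (37,0) [heading=0, draw]
FD 5: (37,0) -> (42,0) [heading=0, draw]
BK 6: (42,0) -> (36,0) [heading=0, draw]
PU: pen up
RT 60: heading 0 -> 300
FD 10: (36,0) -> (41,-8.66) [heading=300, move]
FD 4: (41,-8.66) -> (43,-12.124) [heading=300, move]
LT 120: heading 300 -> 60
FD 2: (43,-12.124) -> (44,-10.392) [heading=60, move]
RT 150: heading 60 -> 270
Final: pos=(44,-10.392), heading=270, 4 segment(s) drawn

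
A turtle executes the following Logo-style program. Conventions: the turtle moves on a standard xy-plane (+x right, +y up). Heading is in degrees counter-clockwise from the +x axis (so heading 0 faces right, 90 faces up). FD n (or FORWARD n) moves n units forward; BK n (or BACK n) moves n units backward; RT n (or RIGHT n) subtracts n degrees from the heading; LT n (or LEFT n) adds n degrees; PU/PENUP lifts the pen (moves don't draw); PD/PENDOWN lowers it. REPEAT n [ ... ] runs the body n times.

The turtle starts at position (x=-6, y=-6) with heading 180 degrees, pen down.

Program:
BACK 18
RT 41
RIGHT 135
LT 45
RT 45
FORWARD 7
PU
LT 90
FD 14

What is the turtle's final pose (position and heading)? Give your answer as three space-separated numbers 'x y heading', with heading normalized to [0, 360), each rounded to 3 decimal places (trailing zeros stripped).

Answer: 18.006 8.454 94

Derivation:
Executing turtle program step by step:
Start: pos=(-6,-6), heading=180, pen down
BK 18: (-6,-6) -> (12,-6) [heading=180, draw]
RT 41: heading 180 -> 139
RT 135: heading 139 -> 4
LT 45: heading 4 -> 49
RT 45: heading 49 -> 4
FD 7: (12,-6) -> (18.983,-5.512) [heading=4, draw]
PU: pen up
LT 90: heading 4 -> 94
FD 14: (18.983,-5.512) -> (18.006,8.454) [heading=94, move]
Final: pos=(18.006,8.454), heading=94, 2 segment(s) drawn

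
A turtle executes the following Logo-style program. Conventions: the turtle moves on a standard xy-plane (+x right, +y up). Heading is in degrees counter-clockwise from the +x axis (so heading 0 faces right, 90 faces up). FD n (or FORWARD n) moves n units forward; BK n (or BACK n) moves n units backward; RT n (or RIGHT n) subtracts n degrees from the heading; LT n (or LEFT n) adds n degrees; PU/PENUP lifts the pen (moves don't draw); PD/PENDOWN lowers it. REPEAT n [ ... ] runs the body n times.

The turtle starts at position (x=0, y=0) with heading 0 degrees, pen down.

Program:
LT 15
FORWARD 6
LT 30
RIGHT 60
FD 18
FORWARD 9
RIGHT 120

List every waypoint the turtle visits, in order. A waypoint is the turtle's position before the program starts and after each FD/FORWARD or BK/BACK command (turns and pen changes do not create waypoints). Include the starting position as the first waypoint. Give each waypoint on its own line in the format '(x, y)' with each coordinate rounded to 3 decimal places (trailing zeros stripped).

Executing turtle program step by step:
Start: pos=(0,0), heading=0, pen down
LT 15: heading 0 -> 15
FD 6: (0,0) -> (5.796,1.553) [heading=15, draw]
LT 30: heading 15 -> 45
RT 60: heading 45 -> 345
FD 18: (5.796,1.553) -> (23.182,-3.106) [heading=345, draw]
FD 9: (23.182,-3.106) -> (31.876,-5.435) [heading=345, draw]
RT 120: heading 345 -> 225
Final: pos=(31.876,-5.435), heading=225, 3 segment(s) drawn
Waypoints (4 total):
(0, 0)
(5.796, 1.553)
(23.182, -3.106)
(31.876, -5.435)

Answer: (0, 0)
(5.796, 1.553)
(23.182, -3.106)
(31.876, -5.435)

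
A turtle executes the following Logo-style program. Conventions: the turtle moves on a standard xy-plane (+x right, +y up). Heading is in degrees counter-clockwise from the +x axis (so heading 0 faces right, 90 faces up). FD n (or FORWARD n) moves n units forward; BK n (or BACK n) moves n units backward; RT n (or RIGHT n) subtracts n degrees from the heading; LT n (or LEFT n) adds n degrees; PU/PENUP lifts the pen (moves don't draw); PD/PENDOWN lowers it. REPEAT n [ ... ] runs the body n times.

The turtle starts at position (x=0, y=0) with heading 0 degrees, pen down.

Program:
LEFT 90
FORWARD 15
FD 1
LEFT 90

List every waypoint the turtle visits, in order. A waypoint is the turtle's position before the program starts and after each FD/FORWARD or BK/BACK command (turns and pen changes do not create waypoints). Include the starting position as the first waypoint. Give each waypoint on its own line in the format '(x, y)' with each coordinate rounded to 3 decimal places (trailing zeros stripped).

Answer: (0, 0)
(0, 15)
(0, 16)

Derivation:
Executing turtle program step by step:
Start: pos=(0,0), heading=0, pen down
LT 90: heading 0 -> 90
FD 15: (0,0) -> (0,15) [heading=90, draw]
FD 1: (0,15) -> (0,16) [heading=90, draw]
LT 90: heading 90 -> 180
Final: pos=(0,16), heading=180, 2 segment(s) drawn
Waypoints (3 total):
(0, 0)
(0, 15)
(0, 16)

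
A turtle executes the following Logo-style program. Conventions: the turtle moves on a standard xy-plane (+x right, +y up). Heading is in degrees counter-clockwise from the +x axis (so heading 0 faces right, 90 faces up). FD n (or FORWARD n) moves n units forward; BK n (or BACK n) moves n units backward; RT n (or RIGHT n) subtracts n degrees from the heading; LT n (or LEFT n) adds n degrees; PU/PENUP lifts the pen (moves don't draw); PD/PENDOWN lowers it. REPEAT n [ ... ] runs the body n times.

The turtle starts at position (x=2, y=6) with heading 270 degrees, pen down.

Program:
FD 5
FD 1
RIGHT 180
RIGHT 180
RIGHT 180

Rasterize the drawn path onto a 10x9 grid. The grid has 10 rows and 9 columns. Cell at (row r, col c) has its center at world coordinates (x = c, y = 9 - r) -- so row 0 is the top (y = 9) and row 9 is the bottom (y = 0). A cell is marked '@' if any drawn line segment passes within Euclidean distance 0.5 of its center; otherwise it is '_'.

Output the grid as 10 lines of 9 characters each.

Answer: _________
_________
_________
__@______
__@______
__@______
__@______
__@______
__@______
__@______

Derivation:
Segment 0: (2,6) -> (2,1)
Segment 1: (2,1) -> (2,0)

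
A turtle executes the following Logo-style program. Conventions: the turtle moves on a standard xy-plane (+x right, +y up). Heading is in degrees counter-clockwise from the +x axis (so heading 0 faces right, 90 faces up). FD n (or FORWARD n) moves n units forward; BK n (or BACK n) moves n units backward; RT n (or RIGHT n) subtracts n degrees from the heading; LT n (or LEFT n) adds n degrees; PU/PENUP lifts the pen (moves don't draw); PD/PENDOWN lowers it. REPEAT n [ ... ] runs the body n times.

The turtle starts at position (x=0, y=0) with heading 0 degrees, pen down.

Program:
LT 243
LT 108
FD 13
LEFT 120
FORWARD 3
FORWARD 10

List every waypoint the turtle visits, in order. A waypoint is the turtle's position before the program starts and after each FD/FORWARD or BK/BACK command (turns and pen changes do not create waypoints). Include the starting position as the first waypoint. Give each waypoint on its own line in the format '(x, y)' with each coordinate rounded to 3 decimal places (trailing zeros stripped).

Answer: (0, 0)
(12.84, -2.034)
(11.765, 0.767)
(8.181, 10.103)

Derivation:
Executing turtle program step by step:
Start: pos=(0,0), heading=0, pen down
LT 243: heading 0 -> 243
LT 108: heading 243 -> 351
FD 13: (0,0) -> (12.84,-2.034) [heading=351, draw]
LT 120: heading 351 -> 111
FD 3: (12.84,-2.034) -> (11.765,0.767) [heading=111, draw]
FD 10: (11.765,0.767) -> (8.181,10.103) [heading=111, draw]
Final: pos=(8.181,10.103), heading=111, 3 segment(s) drawn
Waypoints (4 total):
(0, 0)
(12.84, -2.034)
(11.765, 0.767)
(8.181, 10.103)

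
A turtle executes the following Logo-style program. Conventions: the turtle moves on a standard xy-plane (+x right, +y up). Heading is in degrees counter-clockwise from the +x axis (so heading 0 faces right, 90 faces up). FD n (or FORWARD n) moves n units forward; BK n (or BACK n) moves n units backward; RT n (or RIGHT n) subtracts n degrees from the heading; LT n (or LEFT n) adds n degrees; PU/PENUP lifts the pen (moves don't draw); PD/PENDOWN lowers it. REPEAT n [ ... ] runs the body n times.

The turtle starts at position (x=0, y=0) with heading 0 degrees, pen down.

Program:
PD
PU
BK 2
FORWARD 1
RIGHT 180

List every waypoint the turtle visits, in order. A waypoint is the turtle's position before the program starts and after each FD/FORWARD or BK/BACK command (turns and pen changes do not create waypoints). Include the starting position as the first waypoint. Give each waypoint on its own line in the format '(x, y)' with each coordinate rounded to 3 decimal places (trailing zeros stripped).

Answer: (0, 0)
(-2, 0)
(-1, 0)

Derivation:
Executing turtle program step by step:
Start: pos=(0,0), heading=0, pen down
PD: pen down
PU: pen up
BK 2: (0,0) -> (-2,0) [heading=0, move]
FD 1: (-2,0) -> (-1,0) [heading=0, move]
RT 180: heading 0 -> 180
Final: pos=(-1,0), heading=180, 0 segment(s) drawn
Waypoints (3 total):
(0, 0)
(-2, 0)
(-1, 0)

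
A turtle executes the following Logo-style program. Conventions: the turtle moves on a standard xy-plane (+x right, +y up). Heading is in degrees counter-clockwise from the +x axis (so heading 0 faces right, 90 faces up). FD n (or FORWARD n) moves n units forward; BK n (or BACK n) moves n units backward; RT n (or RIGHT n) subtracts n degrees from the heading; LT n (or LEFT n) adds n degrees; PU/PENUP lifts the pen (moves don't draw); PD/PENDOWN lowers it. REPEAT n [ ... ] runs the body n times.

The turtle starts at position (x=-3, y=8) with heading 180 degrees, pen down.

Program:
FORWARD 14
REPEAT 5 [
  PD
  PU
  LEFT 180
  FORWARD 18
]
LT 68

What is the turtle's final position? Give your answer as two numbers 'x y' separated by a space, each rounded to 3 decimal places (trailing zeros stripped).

Answer: 1 8

Derivation:
Executing turtle program step by step:
Start: pos=(-3,8), heading=180, pen down
FD 14: (-3,8) -> (-17,8) [heading=180, draw]
REPEAT 5 [
  -- iteration 1/5 --
  PD: pen down
  PU: pen up
  LT 180: heading 180 -> 0
  FD 18: (-17,8) -> (1,8) [heading=0, move]
  -- iteration 2/5 --
  PD: pen down
  PU: pen up
  LT 180: heading 0 -> 180
  FD 18: (1,8) -> (-17,8) [heading=180, move]
  -- iteration 3/5 --
  PD: pen down
  PU: pen up
  LT 180: heading 180 -> 0
  FD 18: (-17,8) -> (1,8) [heading=0, move]
  -- iteration 4/5 --
  PD: pen down
  PU: pen up
  LT 180: heading 0 -> 180
  FD 18: (1,8) -> (-17,8) [heading=180, move]
  -- iteration 5/5 --
  PD: pen down
  PU: pen up
  LT 180: heading 180 -> 0
  FD 18: (-17,8) -> (1,8) [heading=0, move]
]
LT 68: heading 0 -> 68
Final: pos=(1,8), heading=68, 1 segment(s) drawn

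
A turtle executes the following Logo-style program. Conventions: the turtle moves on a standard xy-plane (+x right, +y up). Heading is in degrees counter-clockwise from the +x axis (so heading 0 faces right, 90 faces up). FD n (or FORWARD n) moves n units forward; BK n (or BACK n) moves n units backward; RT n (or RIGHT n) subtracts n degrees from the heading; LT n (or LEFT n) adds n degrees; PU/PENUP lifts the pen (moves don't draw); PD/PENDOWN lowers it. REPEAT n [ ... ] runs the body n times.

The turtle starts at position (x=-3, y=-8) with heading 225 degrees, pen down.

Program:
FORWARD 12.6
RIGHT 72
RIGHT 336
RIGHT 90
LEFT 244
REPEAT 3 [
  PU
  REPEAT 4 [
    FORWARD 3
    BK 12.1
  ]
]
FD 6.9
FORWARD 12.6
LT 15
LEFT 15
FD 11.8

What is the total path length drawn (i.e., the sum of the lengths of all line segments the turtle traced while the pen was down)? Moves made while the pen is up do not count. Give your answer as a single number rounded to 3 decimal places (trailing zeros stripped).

Executing turtle program step by step:
Start: pos=(-3,-8), heading=225, pen down
FD 12.6: (-3,-8) -> (-11.91,-16.91) [heading=225, draw]
RT 72: heading 225 -> 153
RT 336: heading 153 -> 177
RT 90: heading 177 -> 87
LT 244: heading 87 -> 331
REPEAT 3 [
  -- iteration 1/3 --
  PU: pen up
  REPEAT 4 [
    -- iteration 1/4 --
    FD 3: (-11.91,-16.91) -> (-9.286,-18.364) [heading=331, move]
    BK 12.1: (-9.286,-18.364) -> (-19.869,-12.498) [heading=331, move]
    -- iteration 2/4 --
    FD 3: (-19.869,-12.498) -> (-17.245,-13.952) [heading=331, move]
    BK 12.1: (-17.245,-13.952) -> (-27.828,-8.086) [heading=331, move]
    -- iteration 3/4 --
    FD 3: (-27.828,-8.086) -> (-25.204,-9.54) [heading=331, move]
    BK 12.1: (-25.204,-9.54) -> (-35.787,-3.674) [heading=331, move]
    -- iteration 4/4 --
    FD 3: (-35.787,-3.674) -> (-33.163,-5.129) [heading=331, move]
    BK 12.1: (-33.163,-5.129) -> (-43.746,0.738) [heading=331, move]
  ]
  -- iteration 2/3 --
  PU: pen up
  REPEAT 4 [
    -- iteration 1/4 --
    FD 3: (-43.746,0.738) -> (-41.122,-0.717) [heading=331, move]
    BK 12.1: (-41.122,-0.717) -> (-51.705,5.149) [heading=331, move]
    -- iteration 2/4 --
    FD 3: (-51.705,5.149) -> (-49.081,3.695) [heading=331, move]
    BK 12.1: (-49.081,3.695) -> (-59.664,9.561) [heading=331, move]
    -- iteration 3/4 --
    FD 3: (-59.664,9.561) -> (-57.04,8.107) [heading=331, move]
    BK 12.1: (-57.04,8.107) -> (-67.623,13.973) [heading=331, move]
    -- iteration 4/4 --
    FD 3: (-67.623,13.973) -> (-64.999,12.518) [heading=331, move]
    BK 12.1: (-64.999,12.518) -> (-75.582,18.385) [heading=331, move]
  ]
  -- iteration 3/3 --
  PU: pen up
  REPEAT 4 [
    -- iteration 1/4 --
    FD 3: (-75.582,18.385) -> (-72.958,16.93) [heading=331, move]
    BK 12.1: (-72.958,16.93) -> (-83.541,22.796) [heading=331, move]
    -- iteration 2/4 --
    FD 3: (-83.541,22.796) -> (-80.917,21.342) [heading=331, move]
    BK 12.1: (-80.917,21.342) -> (-91.5,27.208) [heading=331, move]
    -- iteration 3/4 --
    FD 3: (-91.5,27.208) -> (-88.876,25.754) [heading=331, move]
    BK 12.1: (-88.876,25.754) -> (-99.459,31.62) [heading=331, move]
    -- iteration 4/4 --
    FD 3: (-99.459,31.62) -> (-96.835,30.165) [heading=331, move]
    BK 12.1: (-96.835,30.165) -> (-107.418,36.032) [heading=331, move]
  ]
]
FD 6.9: (-107.418,36.032) -> (-101.383,32.686) [heading=331, move]
FD 12.6: (-101.383,32.686) -> (-90.363,26.578) [heading=331, move]
LT 15: heading 331 -> 346
LT 15: heading 346 -> 1
FD 11.8: (-90.363,26.578) -> (-78.565,26.784) [heading=1, move]
Final: pos=(-78.565,26.784), heading=1, 1 segment(s) drawn

Segment lengths:
  seg 1: (-3,-8) -> (-11.91,-16.91), length = 12.6
Total = 12.6

Answer: 12.6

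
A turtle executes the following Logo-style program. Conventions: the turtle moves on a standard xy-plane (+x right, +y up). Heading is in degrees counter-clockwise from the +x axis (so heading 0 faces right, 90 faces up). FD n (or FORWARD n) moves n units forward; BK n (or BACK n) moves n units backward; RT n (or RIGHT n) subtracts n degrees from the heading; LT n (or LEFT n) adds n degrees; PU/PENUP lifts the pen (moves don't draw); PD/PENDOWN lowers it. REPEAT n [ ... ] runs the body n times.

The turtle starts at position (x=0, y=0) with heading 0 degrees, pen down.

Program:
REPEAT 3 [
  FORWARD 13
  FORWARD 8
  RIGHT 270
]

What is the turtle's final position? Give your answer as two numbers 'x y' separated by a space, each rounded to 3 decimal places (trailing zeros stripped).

Answer: 0 21

Derivation:
Executing turtle program step by step:
Start: pos=(0,0), heading=0, pen down
REPEAT 3 [
  -- iteration 1/3 --
  FD 13: (0,0) -> (13,0) [heading=0, draw]
  FD 8: (13,0) -> (21,0) [heading=0, draw]
  RT 270: heading 0 -> 90
  -- iteration 2/3 --
  FD 13: (21,0) -> (21,13) [heading=90, draw]
  FD 8: (21,13) -> (21,21) [heading=90, draw]
  RT 270: heading 90 -> 180
  -- iteration 3/3 --
  FD 13: (21,21) -> (8,21) [heading=180, draw]
  FD 8: (8,21) -> (0,21) [heading=180, draw]
  RT 270: heading 180 -> 270
]
Final: pos=(0,21), heading=270, 6 segment(s) drawn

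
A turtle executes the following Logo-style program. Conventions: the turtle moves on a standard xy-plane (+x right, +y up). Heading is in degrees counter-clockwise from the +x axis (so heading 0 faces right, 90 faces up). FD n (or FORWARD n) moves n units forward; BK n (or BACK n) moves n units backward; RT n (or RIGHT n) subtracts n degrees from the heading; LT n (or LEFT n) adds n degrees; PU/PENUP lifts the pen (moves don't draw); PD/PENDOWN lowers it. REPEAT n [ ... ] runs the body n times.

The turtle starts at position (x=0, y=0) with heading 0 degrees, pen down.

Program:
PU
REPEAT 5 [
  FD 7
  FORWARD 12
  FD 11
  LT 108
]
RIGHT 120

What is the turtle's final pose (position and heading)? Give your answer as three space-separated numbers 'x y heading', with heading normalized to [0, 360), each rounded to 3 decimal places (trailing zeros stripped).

Answer: 30 21.796 60

Derivation:
Executing turtle program step by step:
Start: pos=(0,0), heading=0, pen down
PU: pen up
REPEAT 5 [
  -- iteration 1/5 --
  FD 7: (0,0) -> (7,0) [heading=0, move]
  FD 12: (7,0) -> (19,0) [heading=0, move]
  FD 11: (19,0) -> (30,0) [heading=0, move]
  LT 108: heading 0 -> 108
  -- iteration 2/5 --
  FD 7: (30,0) -> (27.837,6.657) [heading=108, move]
  FD 12: (27.837,6.657) -> (24.129,18.07) [heading=108, move]
  FD 11: (24.129,18.07) -> (20.729,28.532) [heading=108, move]
  LT 108: heading 108 -> 216
  -- iteration 3/5 --
  FD 7: (20.729,28.532) -> (15.066,24.417) [heading=216, move]
  FD 12: (15.066,24.417) -> (5.358,17.364) [heading=216, move]
  FD 11: (5.358,17.364) -> (-3.541,10.898) [heading=216, move]
  LT 108: heading 216 -> 324
  -- iteration 4/5 --
  FD 7: (-3.541,10.898) -> (2.122,6.784) [heading=324, move]
  FD 12: (2.122,6.784) -> (11.83,-0.27) [heading=324, move]
  FD 11: (11.83,-0.27) -> (20.729,-6.735) [heading=324, move]
  LT 108: heading 324 -> 72
  -- iteration 5/5 --
  FD 7: (20.729,-6.735) -> (22.893,-0.078) [heading=72, move]
  FD 12: (22.893,-0.078) -> (26.601,11.335) [heading=72, move]
  FD 11: (26.601,11.335) -> (30,21.796) [heading=72, move]
  LT 108: heading 72 -> 180
]
RT 120: heading 180 -> 60
Final: pos=(30,21.796), heading=60, 0 segment(s) drawn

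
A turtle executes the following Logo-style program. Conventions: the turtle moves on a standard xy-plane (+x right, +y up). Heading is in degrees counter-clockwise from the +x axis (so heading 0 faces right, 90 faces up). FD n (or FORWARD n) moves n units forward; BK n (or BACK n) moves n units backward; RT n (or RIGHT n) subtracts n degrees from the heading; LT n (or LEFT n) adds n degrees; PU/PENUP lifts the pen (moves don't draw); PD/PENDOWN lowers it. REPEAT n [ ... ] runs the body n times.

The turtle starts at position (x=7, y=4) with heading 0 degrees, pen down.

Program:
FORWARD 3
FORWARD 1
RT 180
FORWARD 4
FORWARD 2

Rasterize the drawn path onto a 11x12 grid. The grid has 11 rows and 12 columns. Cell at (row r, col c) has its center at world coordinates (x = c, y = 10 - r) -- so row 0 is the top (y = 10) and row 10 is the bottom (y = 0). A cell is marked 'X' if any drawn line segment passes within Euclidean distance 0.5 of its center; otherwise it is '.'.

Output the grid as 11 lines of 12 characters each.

Segment 0: (7,4) -> (10,4)
Segment 1: (10,4) -> (11,4)
Segment 2: (11,4) -> (7,4)
Segment 3: (7,4) -> (5,4)

Answer: ............
............
............
............
............
............
.....XXXXXXX
............
............
............
............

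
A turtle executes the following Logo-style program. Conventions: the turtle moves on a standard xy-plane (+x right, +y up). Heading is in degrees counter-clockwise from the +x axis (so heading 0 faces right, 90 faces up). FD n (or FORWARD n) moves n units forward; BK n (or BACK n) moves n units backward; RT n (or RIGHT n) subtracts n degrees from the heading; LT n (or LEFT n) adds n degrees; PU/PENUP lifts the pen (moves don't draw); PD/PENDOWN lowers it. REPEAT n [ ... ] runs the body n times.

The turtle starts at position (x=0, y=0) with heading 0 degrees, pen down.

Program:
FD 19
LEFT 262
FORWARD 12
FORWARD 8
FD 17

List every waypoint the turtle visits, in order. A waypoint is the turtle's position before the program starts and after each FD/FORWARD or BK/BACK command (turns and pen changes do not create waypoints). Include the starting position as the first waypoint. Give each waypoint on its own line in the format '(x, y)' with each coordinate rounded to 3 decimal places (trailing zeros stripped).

Answer: (0, 0)
(19, 0)
(17.33, -11.883)
(16.217, -19.805)
(13.851, -36.64)

Derivation:
Executing turtle program step by step:
Start: pos=(0,0), heading=0, pen down
FD 19: (0,0) -> (19,0) [heading=0, draw]
LT 262: heading 0 -> 262
FD 12: (19,0) -> (17.33,-11.883) [heading=262, draw]
FD 8: (17.33,-11.883) -> (16.217,-19.805) [heading=262, draw]
FD 17: (16.217,-19.805) -> (13.851,-36.64) [heading=262, draw]
Final: pos=(13.851,-36.64), heading=262, 4 segment(s) drawn
Waypoints (5 total):
(0, 0)
(19, 0)
(17.33, -11.883)
(16.217, -19.805)
(13.851, -36.64)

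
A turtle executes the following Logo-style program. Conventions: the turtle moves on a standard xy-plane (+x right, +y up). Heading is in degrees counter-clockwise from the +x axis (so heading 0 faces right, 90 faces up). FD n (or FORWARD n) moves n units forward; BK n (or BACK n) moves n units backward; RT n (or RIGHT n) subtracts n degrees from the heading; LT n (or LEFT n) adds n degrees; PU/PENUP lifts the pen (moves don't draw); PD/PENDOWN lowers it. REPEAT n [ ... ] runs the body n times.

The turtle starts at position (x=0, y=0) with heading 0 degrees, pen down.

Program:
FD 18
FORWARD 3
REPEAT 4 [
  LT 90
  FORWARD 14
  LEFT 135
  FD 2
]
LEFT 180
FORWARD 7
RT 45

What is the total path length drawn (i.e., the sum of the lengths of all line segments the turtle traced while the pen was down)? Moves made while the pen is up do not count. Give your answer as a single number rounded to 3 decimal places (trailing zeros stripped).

Answer: 92

Derivation:
Executing turtle program step by step:
Start: pos=(0,0), heading=0, pen down
FD 18: (0,0) -> (18,0) [heading=0, draw]
FD 3: (18,0) -> (21,0) [heading=0, draw]
REPEAT 4 [
  -- iteration 1/4 --
  LT 90: heading 0 -> 90
  FD 14: (21,0) -> (21,14) [heading=90, draw]
  LT 135: heading 90 -> 225
  FD 2: (21,14) -> (19.586,12.586) [heading=225, draw]
  -- iteration 2/4 --
  LT 90: heading 225 -> 315
  FD 14: (19.586,12.586) -> (29.485,2.686) [heading=315, draw]
  LT 135: heading 315 -> 90
  FD 2: (29.485,2.686) -> (29.485,4.686) [heading=90, draw]
  -- iteration 3/4 --
  LT 90: heading 90 -> 180
  FD 14: (29.485,4.686) -> (15.485,4.686) [heading=180, draw]
  LT 135: heading 180 -> 315
  FD 2: (15.485,4.686) -> (16.899,3.272) [heading=315, draw]
  -- iteration 4/4 --
  LT 90: heading 315 -> 45
  FD 14: (16.899,3.272) -> (26.799,13.172) [heading=45, draw]
  LT 135: heading 45 -> 180
  FD 2: (26.799,13.172) -> (24.799,13.172) [heading=180, draw]
]
LT 180: heading 180 -> 0
FD 7: (24.799,13.172) -> (31.799,13.172) [heading=0, draw]
RT 45: heading 0 -> 315
Final: pos=(31.799,13.172), heading=315, 11 segment(s) drawn

Segment lengths:
  seg 1: (0,0) -> (18,0), length = 18
  seg 2: (18,0) -> (21,0), length = 3
  seg 3: (21,0) -> (21,14), length = 14
  seg 4: (21,14) -> (19.586,12.586), length = 2
  seg 5: (19.586,12.586) -> (29.485,2.686), length = 14
  seg 6: (29.485,2.686) -> (29.485,4.686), length = 2
  seg 7: (29.485,4.686) -> (15.485,4.686), length = 14
  seg 8: (15.485,4.686) -> (16.899,3.272), length = 2
  seg 9: (16.899,3.272) -> (26.799,13.172), length = 14
  seg 10: (26.799,13.172) -> (24.799,13.172), length = 2
  seg 11: (24.799,13.172) -> (31.799,13.172), length = 7
Total = 92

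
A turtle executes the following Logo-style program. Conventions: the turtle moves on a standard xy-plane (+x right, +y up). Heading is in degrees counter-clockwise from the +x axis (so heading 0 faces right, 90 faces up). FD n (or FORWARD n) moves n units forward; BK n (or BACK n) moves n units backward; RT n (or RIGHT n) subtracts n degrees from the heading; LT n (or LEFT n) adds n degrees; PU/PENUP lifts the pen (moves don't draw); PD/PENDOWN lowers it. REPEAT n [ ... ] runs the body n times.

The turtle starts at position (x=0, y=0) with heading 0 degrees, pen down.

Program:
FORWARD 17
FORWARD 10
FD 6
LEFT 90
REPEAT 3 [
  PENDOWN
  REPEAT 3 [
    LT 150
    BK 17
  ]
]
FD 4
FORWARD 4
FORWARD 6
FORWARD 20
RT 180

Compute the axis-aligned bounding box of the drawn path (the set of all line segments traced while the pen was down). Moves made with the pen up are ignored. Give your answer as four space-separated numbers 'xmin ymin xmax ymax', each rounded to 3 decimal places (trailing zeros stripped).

Answer: 0 0 60.778 17

Derivation:
Executing turtle program step by step:
Start: pos=(0,0), heading=0, pen down
FD 17: (0,0) -> (17,0) [heading=0, draw]
FD 10: (17,0) -> (27,0) [heading=0, draw]
FD 6: (27,0) -> (33,0) [heading=0, draw]
LT 90: heading 0 -> 90
REPEAT 3 [
  -- iteration 1/3 --
  PD: pen down
  REPEAT 3 [
    -- iteration 1/3 --
    LT 150: heading 90 -> 240
    BK 17: (33,0) -> (41.5,14.722) [heading=240, draw]
    -- iteration 2/3 --
    LT 150: heading 240 -> 30
    BK 17: (41.5,14.722) -> (26.778,6.222) [heading=30, draw]
    -- iteration 3/3 --
    LT 150: heading 30 -> 180
    BK 17: (26.778,6.222) -> (43.778,6.222) [heading=180, draw]
  ]
  -- iteration 2/3 --
  PD: pen down
  REPEAT 3 [
    -- iteration 1/3 --
    LT 150: heading 180 -> 330
    BK 17: (43.778,6.222) -> (29.055,14.722) [heading=330, draw]
    -- iteration 2/3 --
    LT 150: heading 330 -> 120
    BK 17: (29.055,14.722) -> (37.555,0) [heading=120, draw]
    -- iteration 3/3 --
    LT 150: heading 120 -> 270
    BK 17: (37.555,0) -> (37.555,17) [heading=270, draw]
  ]
  -- iteration 3/3 --
  PD: pen down
  REPEAT 3 [
    -- iteration 1/3 --
    LT 150: heading 270 -> 60
    BK 17: (37.555,17) -> (29.055,2.278) [heading=60, draw]
    -- iteration 2/3 --
    LT 150: heading 60 -> 210
    BK 17: (29.055,2.278) -> (43.778,10.778) [heading=210, draw]
    -- iteration 3/3 --
    LT 150: heading 210 -> 0
    BK 17: (43.778,10.778) -> (26.778,10.778) [heading=0, draw]
  ]
]
FD 4: (26.778,10.778) -> (30.778,10.778) [heading=0, draw]
FD 4: (30.778,10.778) -> (34.778,10.778) [heading=0, draw]
FD 6: (34.778,10.778) -> (40.778,10.778) [heading=0, draw]
FD 20: (40.778,10.778) -> (60.778,10.778) [heading=0, draw]
RT 180: heading 0 -> 180
Final: pos=(60.778,10.778), heading=180, 16 segment(s) drawn

Segment endpoints: x in {0, 17, 26.778, 26.778, 27, 29.055, 29.055, 30.778, 33, 34.778, 37.555, 37.555, 40.778, 41.5, 43.778, 43.778, 60.778}, y in {0, 0, 2.278, 6.222, 6.222, 10.778, 10.778, 10.778, 10.778, 10.778, 10.778, 14.722, 14.722, 17}
xmin=0, ymin=0, xmax=60.778, ymax=17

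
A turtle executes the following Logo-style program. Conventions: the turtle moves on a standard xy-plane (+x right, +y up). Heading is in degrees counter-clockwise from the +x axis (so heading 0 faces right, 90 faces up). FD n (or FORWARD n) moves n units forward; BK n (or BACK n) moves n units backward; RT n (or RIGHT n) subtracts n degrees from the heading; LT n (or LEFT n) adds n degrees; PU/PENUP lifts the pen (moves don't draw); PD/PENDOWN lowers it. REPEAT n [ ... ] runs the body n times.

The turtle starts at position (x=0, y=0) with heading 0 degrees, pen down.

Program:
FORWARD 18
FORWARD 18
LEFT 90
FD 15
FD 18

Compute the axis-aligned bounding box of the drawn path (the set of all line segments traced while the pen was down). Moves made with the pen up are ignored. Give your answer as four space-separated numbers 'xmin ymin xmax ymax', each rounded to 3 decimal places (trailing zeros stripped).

Executing turtle program step by step:
Start: pos=(0,0), heading=0, pen down
FD 18: (0,0) -> (18,0) [heading=0, draw]
FD 18: (18,0) -> (36,0) [heading=0, draw]
LT 90: heading 0 -> 90
FD 15: (36,0) -> (36,15) [heading=90, draw]
FD 18: (36,15) -> (36,33) [heading=90, draw]
Final: pos=(36,33), heading=90, 4 segment(s) drawn

Segment endpoints: x in {0, 18, 36}, y in {0, 15, 33}
xmin=0, ymin=0, xmax=36, ymax=33

Answer: 0 0 36 33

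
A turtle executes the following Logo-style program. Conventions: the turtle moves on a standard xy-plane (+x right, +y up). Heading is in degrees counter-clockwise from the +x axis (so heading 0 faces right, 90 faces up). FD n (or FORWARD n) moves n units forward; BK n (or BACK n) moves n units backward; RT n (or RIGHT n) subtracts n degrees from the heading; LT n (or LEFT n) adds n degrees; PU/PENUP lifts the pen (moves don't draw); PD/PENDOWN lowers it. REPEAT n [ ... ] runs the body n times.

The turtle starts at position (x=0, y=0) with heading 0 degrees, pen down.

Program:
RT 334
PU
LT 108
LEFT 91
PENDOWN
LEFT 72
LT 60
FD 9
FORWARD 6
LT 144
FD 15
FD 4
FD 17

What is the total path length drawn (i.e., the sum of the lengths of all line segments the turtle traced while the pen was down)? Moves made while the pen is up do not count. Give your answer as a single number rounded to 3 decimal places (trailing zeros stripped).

Answer: 51

Derivation:
Executing turtle program step by step:
Start: pos=(0,0), heading=0, pen down
RT 334: heading 0 -> 26
PU: pen up
LT 108: heading 26 -> 134
LT 91: heading 134 -> 225
PD: pen down
LT 72: heading 225 -> 297
LT 60: heading 297 -> 357
FD 9: (0,0) -> (8.988,-0.471) [heading=357, draw]
FD 6: (8.988,-0.471) -> (14.979,-0.785) [heading=357, draw]
LT 144: heading 357 -> 141
FD 15: (14.979,-0.785) -> (3.322,8.655) [heading=141, draw]
FD 4: (3.322,8.655) -> (0.214,11.172) [heading=141, draw]
FD 17: (0.214,11.172) -> (-12.998,21.87) [heading=141, draw]
Final: pos=(-12.998,21.87), heading=141, 5 segment(s) drawn

Segment lengths:
  seg 1: (0,0) -> (8.988,-0.471), length = 9
  seg 2: (8.988,-0.471) -> (14.979,-0.785), length = 6
  seg 3: (14.979,-0.785) -> (3.322,8.655), length = 15
  seg 4: (3.322,8.655) -> (0.214,11.172), length = 4
  seg 5: (0.214,11.172) -> (-12.998,21.87), length = 17
Total = 51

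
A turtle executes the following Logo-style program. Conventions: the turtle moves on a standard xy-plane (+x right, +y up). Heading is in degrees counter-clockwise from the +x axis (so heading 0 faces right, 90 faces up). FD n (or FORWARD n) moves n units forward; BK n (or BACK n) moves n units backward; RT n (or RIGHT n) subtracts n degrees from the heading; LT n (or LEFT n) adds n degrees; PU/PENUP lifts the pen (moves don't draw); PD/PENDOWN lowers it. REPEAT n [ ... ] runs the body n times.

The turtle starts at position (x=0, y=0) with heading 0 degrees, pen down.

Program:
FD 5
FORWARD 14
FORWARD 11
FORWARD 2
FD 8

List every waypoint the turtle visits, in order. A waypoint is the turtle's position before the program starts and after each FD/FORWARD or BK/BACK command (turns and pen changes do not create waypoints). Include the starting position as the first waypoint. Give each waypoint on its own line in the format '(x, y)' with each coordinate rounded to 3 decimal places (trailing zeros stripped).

Answer: (0, 0)
(5, 0)
(19, 0)
(30, 0)
(32, 0)
(40, 0)

Derivation:
Executing turtle program step by step:
Start: pos=(0,0), heading=0, pen down
FD 5: (0,0) -> (5,0) [heading=0, draw]
FD 14: (5,0) -> (19,0) [heading=0, draw]
FD 11: (19,0) -> (30,0) [heading=0, draw]
FD 2: (30,0) -> (32,0) [heading=0, draw]
FD 8: (32,0) -> (40,0) [heading=0, draw]
Final: pos=(40,0), heading=0, 5 segment(s) drawn
Waypoints (6 total):
(0, 0)
(5, 0)
(19, 0)
(30, 0)
(32, 0)
(40, 0)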